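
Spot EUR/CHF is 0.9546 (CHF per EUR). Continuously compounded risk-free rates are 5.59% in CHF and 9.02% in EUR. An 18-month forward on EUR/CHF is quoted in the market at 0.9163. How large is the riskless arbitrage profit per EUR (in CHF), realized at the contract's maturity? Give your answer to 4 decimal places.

Fair forward: F* = S·e^(carry·T), with carry = (r_CHF − r_EUR) = 0.0559 − 0.0902 = -0.0343
F* = 0.9546 · e^(-0.0343 × 18/12) = 0.9546 · e^-0.051450 = 0.9546 × 0.949851 = 0.9067
Market 0.9163 > fair 0.9067: forward overpriced → cash-and-carry (buy spot, short the forward).
At maturity, profit = |F_mkt − F*| = |0.9163 − 0.9067| = 0.0096 per EUR (in CHF)

0.0096 per EUR (in CHF)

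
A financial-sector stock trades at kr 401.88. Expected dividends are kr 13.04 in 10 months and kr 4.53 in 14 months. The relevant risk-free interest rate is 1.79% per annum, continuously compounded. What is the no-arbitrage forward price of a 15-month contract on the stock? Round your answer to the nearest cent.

PV(dividends) I = 13.04·e^(−0.0179·10/12) + 4.53·e^(−0.0179·14/12)
I = 12.8469 + 4.4364 = 17.2833
F = (S − I)·e^(rT) = (401.88 − 17.2833) · e^(0.0179·15/12)
= 384.5967 · e^0.022375 = 384.5967 × 1.022627 = kr 393.30

kr 393.30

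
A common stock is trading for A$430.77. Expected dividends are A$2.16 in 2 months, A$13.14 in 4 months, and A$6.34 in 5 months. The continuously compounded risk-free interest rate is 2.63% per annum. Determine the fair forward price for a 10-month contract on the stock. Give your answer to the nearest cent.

A$418.39

PV(dividends) I = 2.16·e^(−0.0263·2/12) + 13.14·e^(−0.0263·4/12) + 6.34·e^(−0.0263·5/12)
I = 2.1506 + 13.0253 + 6.2709 = 21.4468
F = (S − I)·e^(rT) = (430.77 − 21.4468) · e^(0.0263·10/12)
= 409.3232 · e^0.021917 = 409.3232 × 1.022159 = A$418.39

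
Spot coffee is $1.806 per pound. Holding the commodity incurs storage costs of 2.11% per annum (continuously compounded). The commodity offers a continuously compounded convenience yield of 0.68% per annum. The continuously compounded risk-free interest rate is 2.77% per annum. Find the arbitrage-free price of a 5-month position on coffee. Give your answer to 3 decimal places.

Net carry = r + u − y = 0.0277 + 0.0211 − 0.0068 = 0.0420
F = S·e^((r+u−y)T) = 1.806 · e^(0.0420 × 5/12) = 1.806 · e^0.017500
= 1.806 × 1.017654 = $1.838 per pound

$1.838 per pound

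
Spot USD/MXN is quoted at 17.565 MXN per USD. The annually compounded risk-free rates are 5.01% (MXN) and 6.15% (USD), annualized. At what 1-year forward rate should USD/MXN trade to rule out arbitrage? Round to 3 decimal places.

By covered interest parity, F = S · (1+r_MXN)^T / (1+r_USD)^T
= 17.565 × 1.050100 / 1.061500 = 17.565 × 0.989260
F = 17.376 MXN per USD

17.376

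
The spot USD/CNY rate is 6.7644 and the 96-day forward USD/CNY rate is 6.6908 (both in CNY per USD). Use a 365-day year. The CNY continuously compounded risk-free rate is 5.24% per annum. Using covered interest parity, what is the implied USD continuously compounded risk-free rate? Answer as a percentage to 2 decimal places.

F = S·e^((r_CNY − r_USD)T) ⇒ r_USD = r_CNY − ln(F/S)/T
ln(6.6908/6.7644) = -0.010940; /(96/365) = -0.041595
r_USD = 0.0524 + 0.041595 = 0.093995
r_USD = 9.40%

9.40%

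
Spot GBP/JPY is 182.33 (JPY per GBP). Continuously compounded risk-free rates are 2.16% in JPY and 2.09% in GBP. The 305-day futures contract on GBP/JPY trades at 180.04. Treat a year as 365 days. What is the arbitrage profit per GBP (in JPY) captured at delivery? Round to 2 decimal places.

Fair futures: F* = S·e^(carry·T), with carry = (r_JPY − r_GBP) = 0.0216 − 0.0209 = 0.0007
F* = 182.33 · e^(0.0007 × 305/365) = 182.33 · e^0.000585 = 182.33 × 1.000585 = 182.4367
Market 180.04 < fair 182.4367: forward underpriced → reverse cash-and-carry (short spot, go long the forward).
At maturity, profit = |F_mkt − F*| = |180.04 − 182.4367| = 2.40 per GBP (in JPY)

2.40 per GBP (in JPY)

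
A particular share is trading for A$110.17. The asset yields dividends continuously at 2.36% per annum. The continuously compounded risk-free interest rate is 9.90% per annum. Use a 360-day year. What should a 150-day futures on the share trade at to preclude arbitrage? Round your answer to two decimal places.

A$113.69

F = S·e^((r − q)T) = 110.17 · e^((0.0990 − 0.0236) × 150/360)
= 110.17 · e^0.031417 = 110.17 × 1.031916
F = A$113.69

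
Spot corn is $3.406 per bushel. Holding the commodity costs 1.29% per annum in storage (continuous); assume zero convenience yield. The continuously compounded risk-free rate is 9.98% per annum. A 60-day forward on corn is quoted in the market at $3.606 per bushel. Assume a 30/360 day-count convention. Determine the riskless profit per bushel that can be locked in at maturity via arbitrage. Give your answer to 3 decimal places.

$0.135 per bushel

Fair forward: F* = S·e^(carry·T), with carry = (r + u) = 0.0998 + 0.0129 = 0.1127
F* = 3.406 · e^(0.1127 × 60/360) = 3.406 · e^0.018783 = 3.406 × 1.018961 = $3.4706
Market $3.606 > fair $3.4706: forward overpriced → cash-and-carry (buy spot, short the forward).
At maturity, profit = |F_mkt − F*| = |3.606 − 3.4706| = $0.135 per bushel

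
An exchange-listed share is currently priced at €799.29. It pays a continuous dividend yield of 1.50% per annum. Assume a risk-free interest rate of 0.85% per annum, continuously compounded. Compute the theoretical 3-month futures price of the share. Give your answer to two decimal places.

F = S·e^((r − q)T) = 799.29 · e^((0.0085 − 0.0150) × 3/12)
= 799.29 · e^-0.001625 = 799.29 × 0.998376
F = €797.99

€797.99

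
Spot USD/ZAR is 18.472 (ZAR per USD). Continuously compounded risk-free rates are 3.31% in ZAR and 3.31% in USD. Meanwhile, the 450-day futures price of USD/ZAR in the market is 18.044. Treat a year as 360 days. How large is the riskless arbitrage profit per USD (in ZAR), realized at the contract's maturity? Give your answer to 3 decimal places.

0.428 per USD (in ZAR)

Fair futures: F* = S·e^(carry·T), with carry = (r_ZAR − r_USD) = 0.0331 − 0.0331 = 0.0000
F* = 18.472 · e^(0.0000 × 450/360) = 18.472 · e^0.000000 = 18.472 × 1.000000 = 18.4720
Market 18.044 < fair 18.4720: forward underpriced → reverse cash-and-carry (short spot, go long the forward).
At maturity, profit = |F_mkt − F*| = |18.044 − 18.4720| = 0.428 per USD (in ZAR)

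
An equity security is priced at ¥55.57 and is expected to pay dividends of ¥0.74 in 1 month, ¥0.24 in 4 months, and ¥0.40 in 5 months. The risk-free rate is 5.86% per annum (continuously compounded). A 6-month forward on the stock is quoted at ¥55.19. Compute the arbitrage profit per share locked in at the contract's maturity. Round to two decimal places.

PV(dividends) I = 0.74·e^(−0.0586·1/12) + 0.24·e^(−0.0586·4/12) + 0.40·e^(−0.0586·5/12) = 1.3621
Fair forward F* = (S − I)·e^(rT) = (55.57 − 1.3621)·e^0.029300 = 54.2079 × 1.029733 = 55.8197
Market ¥55.19 < fair 55.8197: forward underpriced → reverse cash-and-carry (short the stock, invest proceeds at r, pay the dividends, go long the forward).
Profit at T = |F_mkt − F*| = |55.19 − 55.8197| = ¥0.63 per share

¥0.63 per share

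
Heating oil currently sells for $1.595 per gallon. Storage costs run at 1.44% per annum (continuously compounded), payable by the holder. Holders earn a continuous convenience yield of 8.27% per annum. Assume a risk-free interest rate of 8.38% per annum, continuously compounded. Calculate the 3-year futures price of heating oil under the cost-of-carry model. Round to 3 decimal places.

Net carry = r + u − y = 0.0838 + 0.0144 − 0.0827 = 0.0155
F = S·e^((r+u−y)T) = 1.595 · e^(0.0155 × 3) = 1.595 · e^0.046500
= 1.595 × 1.047598 = $1.671 per gallon

$1.671 per gallon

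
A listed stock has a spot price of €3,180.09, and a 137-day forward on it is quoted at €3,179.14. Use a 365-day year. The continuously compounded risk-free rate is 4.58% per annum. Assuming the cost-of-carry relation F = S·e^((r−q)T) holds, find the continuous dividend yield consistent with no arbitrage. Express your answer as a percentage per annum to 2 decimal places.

4.66%

From F = S·e^((r−q)T): (r − q) = ln(F/S)/T
ln(3179.14/3180.09) = ln(0.999701) = -0.000299
(r − q) = -0.000299 / (137/365) = -0.000797
q = r − ln(F/S)/T = 0.0458 + 0.000797 = 0.046597
q = 4.66%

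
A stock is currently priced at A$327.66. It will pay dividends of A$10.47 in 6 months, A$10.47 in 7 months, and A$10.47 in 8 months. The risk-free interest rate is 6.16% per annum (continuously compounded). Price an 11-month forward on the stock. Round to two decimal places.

PV(dividends) I = 10.47·e^(−0.0616·6/12) + 10.47·e^(−0.0616·7/12) + 10.47·e^(−0.0616·8/12)
I = 10.1524 + 10.1005 + 10.0487 = 30.3016
F = (S − I)·e^(rT) = (327.66 − 30.3016) · e^(0.0616·11/12)
= 297.3584 · e^0.056467 = 297.3584 × 1.058092 = A$314.63

A$314.63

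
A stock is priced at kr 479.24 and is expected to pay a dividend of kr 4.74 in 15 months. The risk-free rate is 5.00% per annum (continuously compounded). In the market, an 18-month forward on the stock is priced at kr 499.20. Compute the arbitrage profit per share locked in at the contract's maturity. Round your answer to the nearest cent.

kr 12.57 per share

PV(dividends) I = 4.74·e^(−0.0500·15/12) = 4.4528
Fair forward F* = (S − I)·e^(rT) = (479.24 − 4.4528)·e^0.075000 = 474.7872 × 1.077884 = 511.7655
Market kr 499.20 < fair 511.7655: forward underpriced → reverse cash-and-carry (short the stock, invest proceeds at r, pay the dividends, go long the forward).
Profit at T = |F_mkt − F*| = |499.20 − 511.7655| = kr 12.57 per share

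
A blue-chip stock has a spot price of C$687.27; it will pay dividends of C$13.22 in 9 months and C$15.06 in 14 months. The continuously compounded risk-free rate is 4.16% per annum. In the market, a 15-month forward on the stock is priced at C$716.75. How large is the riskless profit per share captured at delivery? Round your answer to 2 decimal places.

C$21.41 per share

PV(dividends) I = 13.22·e^(−0.0416·9/12) + 15.06·e^(−0.0416·14/12) = 27.1604
Fair forward F* = (S − I)·e^(rT) = (687.27 − 27.1604)·e^0.052000 = 660.1096 × 1.053376 = 695.3436
Market C$716.75 > fair 695.3436: forward overpriced → cash-and-carry (borrow at r, buy the stock and collect the dividends, short the forward).
Profit at T = |F_mkt − F*| = |716.75 − 695.3436| = C$21.41 per share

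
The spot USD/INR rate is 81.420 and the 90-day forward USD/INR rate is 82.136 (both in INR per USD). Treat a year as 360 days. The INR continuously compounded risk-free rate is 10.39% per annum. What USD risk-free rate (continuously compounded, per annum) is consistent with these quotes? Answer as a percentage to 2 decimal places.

F = S·e^((r_INR − r_USD)T) ⇒ r_USD = r_INR − ln(F/S)/T
ln(82.136/81.420) = 0.008755; /(90/360) = 0.035020
r_USD = 0.1039 − 0.035020 = 0.068880
r_USD = 6.89%

6.89%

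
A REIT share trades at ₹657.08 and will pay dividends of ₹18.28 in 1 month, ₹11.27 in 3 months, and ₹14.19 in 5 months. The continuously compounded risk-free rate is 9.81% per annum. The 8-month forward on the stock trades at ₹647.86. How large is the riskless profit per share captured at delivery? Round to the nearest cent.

PV(dividends) I = 18.28·e^(−0.0981·1/12) + 11.27·e^(−0.0981·3/12) + 14.19·e^(−0.0981·5/12) = 42.7498
Fair forward F* = (S − I)·e^(rT) = (657.08 − 42.7498)·e^0.065400 = 614.3302 × 1.067586 = 655.8503
Market ₹647.86 < fair 655.8503: forward underpriced → reverse cash-and-carry (short the stock, invest proceeds at r, pay the dividends, go long the forward).
Profit at T = |F_mkt − F*| = |647.86 − 655.8503| = ₹7.99 per share

₹7.99 per share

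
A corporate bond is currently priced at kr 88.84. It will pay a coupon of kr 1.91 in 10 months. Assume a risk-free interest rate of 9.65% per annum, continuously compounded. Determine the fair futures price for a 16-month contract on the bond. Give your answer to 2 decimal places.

kr 99.03

PV(coupons) I = 1.91·e^(−0.0965·10/12)
I = 1.7624
F = (S − I)·e^(rT) = (88.84 − 1.7624) · e^(0.0965·16/12)
= 87.0776 · e^0.128667 = 87.0776 × 1.137311 = kr 99.03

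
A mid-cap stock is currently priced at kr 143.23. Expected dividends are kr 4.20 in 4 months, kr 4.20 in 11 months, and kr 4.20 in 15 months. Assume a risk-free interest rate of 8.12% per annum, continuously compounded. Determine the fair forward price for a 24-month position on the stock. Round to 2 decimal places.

PV(dividends) I = 4.20·e^(−0.0812·4/12) + 4.20·e^(−0.0812·11/12) + 4.20·e^(−0.0812·15/12)
I = 4.0878 + 3.8987 + 3.7946 = 11.7811
F = (S − I)·e^(rT) = (143.23 − 11.7811) · e^(0.0812·24/12)
= 131.4489 · e^0.162400 = 131.4489 × 1.176331 = kr 154.63

kr 154.63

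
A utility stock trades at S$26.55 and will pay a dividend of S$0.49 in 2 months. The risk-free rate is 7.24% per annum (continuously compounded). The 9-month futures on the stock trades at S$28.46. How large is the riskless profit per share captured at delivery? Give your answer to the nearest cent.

S$0.94 per share

PV(dividends) I = 0.49·e^(−0.0724·2/12) = 0.4841
Fair futures F* = (S − I)·e^(rT) = (26.55 − 0.4841)·e^0.054300 = 26.0659 × 1.055801 = 27.5204
Market S$28.46 > fair 27.5204: forward overpriced → cash-and-carry (borrow at r, buy the stock and collect the dividends, short the forward).
Profit at T = |F_mkt − F*| = |28.46 − 27.5204| = S$0.94 per share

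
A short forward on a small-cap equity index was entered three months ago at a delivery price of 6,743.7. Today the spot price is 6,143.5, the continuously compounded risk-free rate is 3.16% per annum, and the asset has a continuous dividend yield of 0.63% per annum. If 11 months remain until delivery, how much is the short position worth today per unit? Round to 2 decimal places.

Current fair forward for the remaining 11 months: F = S·e^((r − q)·T), (r − q) = 0.0316 − 0.0063 = 0.0253
F = 6143.5 · e^(0.0253 × 11/12) = 6143.5 × 1.02346268 = 6287.6430
Value of long forward = (F − K)·e^(−rT) = (6287.6430 − 6743.7) · e^(−0.0316·11/12)
= -456.0570 × 0.97144885 = -443.04
Short position value = −(long value) = 443.04

443.04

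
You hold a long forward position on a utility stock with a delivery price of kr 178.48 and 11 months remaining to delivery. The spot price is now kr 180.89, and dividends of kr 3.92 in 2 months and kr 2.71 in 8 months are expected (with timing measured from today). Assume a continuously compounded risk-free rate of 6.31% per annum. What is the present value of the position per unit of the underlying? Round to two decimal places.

PV(remaining dividends) I = 3.92·e^(−0.0631·2/12) + 2.71·e^(−0.0631·8/12) = 6.4774
Current forward F = (S − I)·e^(rT) = (180.89 − 6.4774)·e^(0.0631·11/12) = 174.4126 × 1.059547 = 184.7983
Value (long) = (F − K)·e^(−rT) = (184.7983 − 178.48) × 0.943799 = 5.9632
Value = kr 5.96

kr 5.96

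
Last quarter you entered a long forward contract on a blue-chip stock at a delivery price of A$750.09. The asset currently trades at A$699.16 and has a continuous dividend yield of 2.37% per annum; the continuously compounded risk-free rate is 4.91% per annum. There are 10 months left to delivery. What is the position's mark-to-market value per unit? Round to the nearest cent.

Current fair forward for the remaining 10 months: F = S·e^((r − q)·T), (r − q) = 0.0491 − 0.0237 = 0.0254
F = 699.16 · e^(0.0254 × 10/12) = 699.16 × 1.021392 = 714.1164
Value of long forward = (F − K)·e^(−rT) = (714.1164 − 750.09) · e^(−0.0491·10/12)
= -35.9736 × 0.959909 = -34.53

-A$34.53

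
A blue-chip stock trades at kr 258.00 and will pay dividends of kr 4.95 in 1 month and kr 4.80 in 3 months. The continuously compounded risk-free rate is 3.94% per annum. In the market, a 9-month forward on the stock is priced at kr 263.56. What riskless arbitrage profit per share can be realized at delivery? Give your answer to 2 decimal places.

kr 7.80 per share

PV(dividends) I = 4.95·e^(−0.0394·1/12) + 4.80·e^(−0.0394·3/12) = 9.6867
Fair forward F* = (S − I)·e^(rT) = (258.00 − 9.6867)·e^0.029550 = 248.3133 × 1.029991 = 255.7605
Market kr 263.56 > fair 255.7605: forward overpriced → cash-and-carry (borrow at r, buy the stock and collect the dividends, short the forward).
Profit at T = |F_mkt − F*| = |263.56 − 255.7605| = kr 7.80 per share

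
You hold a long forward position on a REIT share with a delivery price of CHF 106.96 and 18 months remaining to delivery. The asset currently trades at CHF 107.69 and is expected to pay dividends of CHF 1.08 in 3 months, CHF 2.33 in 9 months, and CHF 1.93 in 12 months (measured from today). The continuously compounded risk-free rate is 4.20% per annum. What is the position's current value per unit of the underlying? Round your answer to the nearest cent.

CHF 2.08

PV(remaining dividends) I = 1.08·e^(−0.0420·3/12) + 2.33·e^(−0.0420·9/12) + 1.93·e^(−0.0420·12/12) = 5.1771
Current forward F = (S − I)·e^(rT) = (107.69 − 5.1771)·e^(0.0420·18/12) = 102.5129 × 1.065027 = 109.1790
Value (long) = (F − K)·e^(−rT) = (109.1790 − 106.96) × 0.938943 = 2.0835
Value = CHF 2.08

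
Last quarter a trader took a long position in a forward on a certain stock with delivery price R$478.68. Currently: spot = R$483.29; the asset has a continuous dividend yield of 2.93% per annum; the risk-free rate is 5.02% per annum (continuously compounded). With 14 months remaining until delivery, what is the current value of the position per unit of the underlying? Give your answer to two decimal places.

R$15.60

Current fair forward for the remaining 14 months: F = S·e^((r − q)·T), (r − q) = 0.0502 − 0.0293 = 0.0209
F = 483.29 · e^(0.0209 × 14/12) = 483.29 × 1.024683 = 495.2190
Value of long forward = (F − K)·e^(−rT) = (495.2190 − 478.68) · e^(−0.0502·14/12)
= 16.5390 × 0.943115 = 15.60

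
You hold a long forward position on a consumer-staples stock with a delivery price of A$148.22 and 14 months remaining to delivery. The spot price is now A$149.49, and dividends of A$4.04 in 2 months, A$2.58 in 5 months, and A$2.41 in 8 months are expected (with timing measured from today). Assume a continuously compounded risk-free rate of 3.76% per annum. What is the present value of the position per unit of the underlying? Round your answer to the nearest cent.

-A$1.27

PV(remaining dividends) I = 4.04·e^(−0.0376·2/12) + 2.58·e^(−0.0376·5/12) + 2.41·e^(−0.0376·8/12) = 8.9050
Current forward F = (S − I)·e^(rT) = (149.49 − 8.9050)·e^(0.0376·14/12) = 140.5850 × 1.044843 = 146.8893
Value (long) = (F − K)·e^(−rT) = (146.8893 − 148.22) × 0.957082 = -1.2736
Value = -A$1.27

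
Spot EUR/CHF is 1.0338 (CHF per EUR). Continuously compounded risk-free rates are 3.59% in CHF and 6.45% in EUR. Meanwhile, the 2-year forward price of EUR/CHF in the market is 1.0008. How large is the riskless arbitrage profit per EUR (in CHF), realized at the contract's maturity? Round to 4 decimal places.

0.0245 per EUR (in CHF)

Fair forward: F* = S·e^(carry·T), with carry = (r_CHF − r_EUR) = 0.0359 − 0.0645 = -0.0286
F* = 1.0338 · e^(-0.0286 × 2) = 1.0338 · e^-0.057200 = 1.0338 × 0.944405 = 0.9763
Market 1.0008 > fair 0.9763: forward overpriced → cash-and-carry (buy spot, short the forward).
At maturity, profit = |F_mkt − F*| = |1.0008 − 0.9763| = 0.0245 per EUR (in CHF)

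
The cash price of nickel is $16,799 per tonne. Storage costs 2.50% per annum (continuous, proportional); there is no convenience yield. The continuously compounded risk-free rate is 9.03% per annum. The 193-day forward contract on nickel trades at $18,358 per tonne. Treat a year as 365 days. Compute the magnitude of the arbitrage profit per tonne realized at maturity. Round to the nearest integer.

Fair forward: F* = S·e^(carry·T), with carry = (r + u) = 0.0903 + 0.0250 = 0.1153
F* = 16799 · e^(0.1153 × 193/365) = 16799 · e^0.060967 = 16799 × 1.062864 = $17855.0523
Market $18358 > fair $17855.0523: forward overpriced → cash-and-carry (buy spot, short the forward).
At maturity, profit = |F_mkt − F*| = |18358 − 17855.0523| = $503 per tonne

$503 per tonne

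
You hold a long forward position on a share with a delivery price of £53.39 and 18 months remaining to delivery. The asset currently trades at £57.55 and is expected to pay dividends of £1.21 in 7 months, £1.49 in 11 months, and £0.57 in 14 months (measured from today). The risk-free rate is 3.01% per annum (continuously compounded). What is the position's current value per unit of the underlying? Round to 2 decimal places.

£3.33

PV(remaining dividends) I = 1.21·e^(−0.0301·7/12) + 1.49·e^(−0.0301·11/12) + 0.57·e^(−0.0301·14/12) = 3.1887
Current forward F = (S − I)·e^(rT) = (57.55 − 3.1887)·e^(0.0301·18/12) = 54.3613 × 1.046185 = 56.8720
Value (long) = (F − K)·e^(−rT) = (56.8720 − 53.39) × 0.955854 = 3.3283
Value = £3.33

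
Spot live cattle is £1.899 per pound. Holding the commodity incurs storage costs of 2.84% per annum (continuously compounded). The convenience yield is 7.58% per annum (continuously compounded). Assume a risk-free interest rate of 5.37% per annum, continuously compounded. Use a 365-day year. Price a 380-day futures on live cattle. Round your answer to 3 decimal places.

Net carry = r + u − y = 0.0537 + 0.0284 − 0.0758 = 0.0063
F = S·e^((r+u−y)T) = 1.899 · e^(0.0063 × 380/365) = 1.899 · e^0.006559
= 1.899 × 1.006581 = £1.911 per pound

£1.911 per pound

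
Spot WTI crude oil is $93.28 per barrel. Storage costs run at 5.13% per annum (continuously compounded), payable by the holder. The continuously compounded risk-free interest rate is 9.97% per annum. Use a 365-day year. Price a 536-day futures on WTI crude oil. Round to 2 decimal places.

$116.44 per barrel

Net carry = r + u − y = 0.0997 + 0.0513 − 0.0000 = 0.1510
F = S·e^((r+u−y)T) = 93.28 · e^(0.1510 × 536/365) = 93.28 · e^0.221742
= 93.28 × 1.248249 = $116.44 per barrel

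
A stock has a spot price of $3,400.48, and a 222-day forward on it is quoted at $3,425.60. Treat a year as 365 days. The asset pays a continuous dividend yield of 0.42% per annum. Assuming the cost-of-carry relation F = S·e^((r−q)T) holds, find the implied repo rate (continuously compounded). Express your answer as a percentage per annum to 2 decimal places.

1.63%

From F = S·e^((r−q)T): (r − q) = ln(F/S)/T
ln(3425.60/3400.48) = ln(1.007387) = 0.007360
(r − q) = 0.007360 / (222/365) = 0.012101
r = ln(F/S)/T + q = 0.012101 + 0.0042 = 0.016301
r = 1.63%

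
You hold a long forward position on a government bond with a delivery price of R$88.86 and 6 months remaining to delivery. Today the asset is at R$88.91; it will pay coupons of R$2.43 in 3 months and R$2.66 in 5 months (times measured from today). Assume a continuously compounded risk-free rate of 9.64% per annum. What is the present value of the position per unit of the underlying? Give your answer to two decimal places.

-R$0.70

PV(remaining coupons) I = 2.43·e^(−0.0964·3/12) + 2.66·e^(−0.0964·5/12) = 4.9274
Current forward F = (S − I)·e^(rT) = (88.91 − 4.9274)·e^(0.0964·6/12) = 83.9826 × 1.049381 = 88.1297
Value (long) = (F − K)·e^(−rT) = (88.1297 − 88.86) × 0.952943 = -0.6959
Value = -R$0.70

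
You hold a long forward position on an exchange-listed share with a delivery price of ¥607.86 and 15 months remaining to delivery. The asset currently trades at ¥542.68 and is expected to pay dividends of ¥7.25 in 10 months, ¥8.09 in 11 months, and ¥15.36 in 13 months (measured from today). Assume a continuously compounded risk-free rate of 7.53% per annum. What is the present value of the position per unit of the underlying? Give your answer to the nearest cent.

-¥39.09

PV(remaining dividends) I = 7.25·e^(−0.0753·10/12) + 8.09·e^(−0.0753·11/12) + 15.36·e^(−0.0753·13/12) = 28.5162
Current forward F = (S − I)·e^(rT) = (542.68 − 28.5162)·e^(0.0753·15/12) = 514.1638 × 1.098697 = 564.9102
Value (long) = (F − K)·e^(−rT) = (564.9102 − 607.86) × 0.910169 = -39.0916
Value = -¥39.09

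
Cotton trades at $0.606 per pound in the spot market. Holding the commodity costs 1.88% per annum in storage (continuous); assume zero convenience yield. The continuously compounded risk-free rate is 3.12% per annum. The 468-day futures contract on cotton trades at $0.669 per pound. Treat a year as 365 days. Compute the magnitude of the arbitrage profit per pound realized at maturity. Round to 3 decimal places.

Fair futures: F* = S·e^(carry·T), with carry = (r + u) = 0.0312 + 0.0188 = 0.0500
F* = 0.606 · e^(0.0500 × 468/365) = 0.606 · e^0.064110 = 0.606 × 1.066210 = $0.6461
Market $0.669 > fair $0.6461: forward overpriced → cash-and-carry (buy spot, short the forward).
At maturity, profit = |F_mkt − F*| = |0.669 − 0.6461| = $0.023 per pound

$0.023 per pound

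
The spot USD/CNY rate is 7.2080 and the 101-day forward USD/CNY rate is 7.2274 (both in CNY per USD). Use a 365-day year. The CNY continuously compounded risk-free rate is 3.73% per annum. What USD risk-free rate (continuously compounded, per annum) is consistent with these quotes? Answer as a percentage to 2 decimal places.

2.76%

F = S·e^((r_CNY − r_USD)T) ⇒ r_USD = r_CNY − ln(F/S)/T
ln(7.2274/7.2080) = 0.002688; /(101/365) = 0.009714
r_USD = 0.0373 − 0.009714 = 0.027586
r_USD = 2.76%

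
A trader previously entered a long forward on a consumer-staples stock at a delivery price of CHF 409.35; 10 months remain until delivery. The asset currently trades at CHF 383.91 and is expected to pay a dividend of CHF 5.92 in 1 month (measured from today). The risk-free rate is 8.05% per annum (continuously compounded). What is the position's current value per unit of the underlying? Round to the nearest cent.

-CHF 4.76

PV(remaining dividends) I = 5.92·e^(−0.0805·1/12) = 5.8804
Current forward F = (S − I)·e^(rT) = (383.91 − 5.8804)·e^(0.0805·10/12) = 378.0296 × 1.069385 = 404.2592
Value (long) = (F − K)·e^(−rT) = (404.2592 − 409.35) × 0.935117 = -4.7605
Value = -CHF 4.76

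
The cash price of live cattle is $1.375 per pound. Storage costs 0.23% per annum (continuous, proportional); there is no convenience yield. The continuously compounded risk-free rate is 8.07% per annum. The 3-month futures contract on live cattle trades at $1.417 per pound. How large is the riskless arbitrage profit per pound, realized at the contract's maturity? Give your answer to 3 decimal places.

Fair futures: F* = S·e^(carry·T), with carry = (r + u) = 0.0807 + 0.0023 = 0.0830
F* = 1.375 · e^(0.0830 × 3/12) = 1.375 · e^0.020750 = 1.375 × 1.020967 = $1.4038
Market $1.417 > fair $1.4038: forward overpriced → cash-and-carry (buy spot, short the forward).
At maturity, profit = |F_mkt − F*| = |1.417 − 1.4038| = $0.013 per pound

$0.013 per pound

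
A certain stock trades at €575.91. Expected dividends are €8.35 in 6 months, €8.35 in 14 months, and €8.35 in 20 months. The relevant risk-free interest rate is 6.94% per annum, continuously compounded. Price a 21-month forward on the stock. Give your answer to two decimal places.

PV(dividends) I = 8.35·e^(−0.0694·6/12) + 8.35·e^(−0.0694·14/12) + 8.35·e^(−0.0694·20/12)
I = 8.0652 + 7.7006 + 7.4379 = 23.2037
F = (S − I)·e^(rT) = (575.91 − 23.2037) · e^(0.0694·21/12)
= 552.7063 · e^0.121450 = 552.7063 × 1.129133 = €624.08

€624.08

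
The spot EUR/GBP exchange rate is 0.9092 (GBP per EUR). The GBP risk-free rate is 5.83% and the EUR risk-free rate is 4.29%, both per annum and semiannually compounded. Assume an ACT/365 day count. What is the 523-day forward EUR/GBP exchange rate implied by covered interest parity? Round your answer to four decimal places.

0.9290

By covered interest parity, F = S · (1+r_GBP/2)^(2T) / (1+r_EUR/2)^(2T)
= 0.9092 × 1.085827 / 1.062708 = 0.9092 × 1.021755
F = 0.9290 GBP per EUR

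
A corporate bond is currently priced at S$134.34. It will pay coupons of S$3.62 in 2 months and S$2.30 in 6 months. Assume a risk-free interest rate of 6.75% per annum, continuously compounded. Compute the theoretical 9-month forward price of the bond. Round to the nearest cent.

PV(coupons) I = 3.62·e^(−0.0675·2/12) + 2.30·e^(−0.0675·6/12)
I = 3.5795 + 2.2237 = 5.8032
F = (S − I)·e^(rT) = (134.34 − 5.8032) · e^(0.0675·9/12)
= 128.5368 · e^0.050625 = 128.5368 × 1.051928 = S$135.21

S$135.21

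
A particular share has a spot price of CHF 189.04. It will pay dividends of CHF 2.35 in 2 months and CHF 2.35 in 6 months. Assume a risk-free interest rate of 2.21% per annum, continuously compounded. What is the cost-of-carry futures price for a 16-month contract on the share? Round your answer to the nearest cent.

PV(dividends) I = 2.35·e^(−0.0221·2/12) + 2.35·e^(−0.0221·6/12)
I = 2.3414 + 2.3242 = 4.6656
F = (S − I)·e^(rT) = (189.04 − 4.6656) · e^(0.0221·16/12)
= 184.3744 · e^0.029467 = 184.3744 × 1.029905 = CHF 189.89

CHF 189.89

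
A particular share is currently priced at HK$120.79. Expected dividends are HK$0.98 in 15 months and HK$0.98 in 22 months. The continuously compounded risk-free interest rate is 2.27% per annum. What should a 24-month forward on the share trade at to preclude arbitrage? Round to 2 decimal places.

HK$124.42

PV(dividends) I = 0.98·e^(−0.0227·15/12) + 0.98·e^(−0.0227·22/12)
I = 0.9526 + 0.9401 = 1.8927
F = (S − I)·e^(rT) = (120.79 − 1.8927) · e^(0.0227·24/12)
= 118.8973 · e^0.045400 = 118.8973 × 1.046446 = HK$124.42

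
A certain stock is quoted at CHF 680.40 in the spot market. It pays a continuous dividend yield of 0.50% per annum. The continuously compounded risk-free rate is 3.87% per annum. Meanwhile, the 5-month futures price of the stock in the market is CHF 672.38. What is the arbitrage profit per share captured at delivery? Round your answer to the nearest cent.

Fair futures: F* = S·e^(carry·T), with carry = (r − q) = 0.0387 − 0.0050 = 0.0337
F* = 680.40 · e^(0.0337 × 5/12) = 680.40 · e^0.014042 = 680.40 × 1.014141 = CHF 690.0215
Market CHF 672.38 < fair CHF 690.0215: forward underpriced → reverse cash-and-carry (short spot, go long the forward).
At maturity, profit = |F_mkt − F*| = |672.38 − 690.0215| = CHF 17.64 per share

CHF 17.64 per share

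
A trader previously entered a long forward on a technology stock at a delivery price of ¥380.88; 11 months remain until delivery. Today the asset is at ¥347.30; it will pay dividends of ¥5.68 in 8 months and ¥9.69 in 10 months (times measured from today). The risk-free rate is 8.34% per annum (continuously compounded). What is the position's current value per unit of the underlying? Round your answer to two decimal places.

PV(remaining dividends) I = 5.68·e^(−0.0834·8/12) + 9.69·e^(−0.0834·10/12) = 14.4122
Current forward F = (S − I)·e^(rT) = (347.30 − 14.4122)·e^(0.0834·11/12) = 332.8878 × 1.079448 = 359.3351
Value (long) = (F − K)·e^(−rT) = (359.3351 − 380.88) × 0.926399 = -19.9592
Value = -¥19.96

-¥19.96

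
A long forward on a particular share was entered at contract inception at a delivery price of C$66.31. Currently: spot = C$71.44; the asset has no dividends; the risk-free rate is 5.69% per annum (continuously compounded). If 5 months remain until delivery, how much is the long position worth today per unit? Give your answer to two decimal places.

C$6.68

Current fair forward for the remaining 5 months: F = S·e^(r·T), r = 0.0569
F = 71.44 · e^(0.0569 × 5/12) = 71.44 × 1.023992 = 73.1540
Value of long forward = (F − K)·e^(−rT) = (73.1540 − 66.31) · e^(−0.0569·5/12)
= 6.8440 × 0.976571 = 6.68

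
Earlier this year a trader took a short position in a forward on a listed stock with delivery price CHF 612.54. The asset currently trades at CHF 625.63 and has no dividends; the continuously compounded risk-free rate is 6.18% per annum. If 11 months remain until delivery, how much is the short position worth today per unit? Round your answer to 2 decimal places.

-CHF 46.83

Current fair forward for the remaining 11 months: F = S·e^(r·T), r = 0.0618
F = 625.63 · e^(0.0618 × 11/12) = 625.63 × 1.058285 = 662.0948
Value of long forward = (F − K)·e^(−rT) = (662.0948 − 612.54) · e^(−0.0618·11/12)
= 49.5548 × 0.944925 = 46.83
Short position value = −(long value) = -CHF 46.83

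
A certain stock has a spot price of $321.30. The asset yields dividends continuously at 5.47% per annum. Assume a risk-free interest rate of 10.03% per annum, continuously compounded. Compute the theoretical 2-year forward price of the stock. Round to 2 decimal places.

$351.98

F = S·e^((r − q)T) = 321.30 · e^((0.1003 − 0.0547) × 2)
= 321.30 · e^0.091200 = 321.30 × 1.095488
F = $351.98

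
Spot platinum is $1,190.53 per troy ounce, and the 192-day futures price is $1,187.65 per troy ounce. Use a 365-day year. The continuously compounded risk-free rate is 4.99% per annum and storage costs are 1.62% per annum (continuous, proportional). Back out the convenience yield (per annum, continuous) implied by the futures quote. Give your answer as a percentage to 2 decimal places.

F = S·e^((r+u−y)T) ⇒ (r+u−y) = ln(F/S)/T
ln(1187.65/1190.53) = -0.002422; /T ⇒ -0.004604
y = r + u − ln(F/S)/T = 0.0499 + 0.0162 + 0.004604 = 0.070704
y = 7.07%

7.07%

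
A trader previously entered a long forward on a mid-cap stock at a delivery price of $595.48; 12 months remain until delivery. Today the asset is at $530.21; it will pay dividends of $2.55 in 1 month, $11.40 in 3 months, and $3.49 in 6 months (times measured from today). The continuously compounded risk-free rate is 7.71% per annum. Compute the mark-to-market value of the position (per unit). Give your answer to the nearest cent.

-$38.16

PV(remaining dividends) I = 2.55·e^(−0.0771·1/12) + 11.40·e^(−0.0771·3/12) + 3.49·e^(−0.0771·6/12) = 17.0741
Current forward F = (S − I)·e^(rT) = (530.21 − 17.0741)·e^(0.0771·12/12) = 513.1359 × 1.080150 = 554.2637
Value (long) = (F − K)·e^(−rT) = (554.2637 − 595.48) × 0.925797 = -38.1579
Value = -$38.16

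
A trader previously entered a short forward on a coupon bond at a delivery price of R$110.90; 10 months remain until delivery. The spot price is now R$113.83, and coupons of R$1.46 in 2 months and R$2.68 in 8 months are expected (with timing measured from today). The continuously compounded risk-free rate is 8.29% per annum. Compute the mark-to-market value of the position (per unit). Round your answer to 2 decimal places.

PV(remaining coupons) I = 1.46·e^(−0.0829·2/12) + 2.68·e^(−0.0829·8/12) = 3.9759
Current forward F = (S − I)·e^(rT) = (113.83 − 3.9759)·e^(0.0829·10/12) = 109.8541 × 1.071525 = 117.7114
Value (long) = (F − K)·e^(−rT) = (117.7114 − 110.90) × 0.933249 = 6.3567
Short position value = −(long value) = -R$6.36

-R$6.36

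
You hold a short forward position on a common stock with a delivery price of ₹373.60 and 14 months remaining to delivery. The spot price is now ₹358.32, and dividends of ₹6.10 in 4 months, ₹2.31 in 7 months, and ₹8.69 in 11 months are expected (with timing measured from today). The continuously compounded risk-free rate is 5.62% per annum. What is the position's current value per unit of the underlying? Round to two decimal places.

PV(remaining dividends) I = 6.10·e^(−0.0562·4/12) + 2.31·e^(−0.0562·7/12) + 8.69·e^(−0.0562·11/12) = 16.4759
Current forward F = (S − I)·e^(rT) = (358.32 − 16.4759)·e^(0.0562·14/12) = 341.8441 × 1.067764 = 365.0088
Value (long) = (F − K)·e^(−rT) = (365.0088 − 373.60) × 0.936537 = -8.0460
Short position value = −(long value) = ₹8.05

₹8.05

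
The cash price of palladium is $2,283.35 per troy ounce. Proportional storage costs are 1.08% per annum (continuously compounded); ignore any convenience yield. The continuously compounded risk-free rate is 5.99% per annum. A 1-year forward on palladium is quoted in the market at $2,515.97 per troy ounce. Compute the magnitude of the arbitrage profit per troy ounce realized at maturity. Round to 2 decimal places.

Fair forward: F* = S·e^(carry·T), with carry = (r + u) = 0.0599 + 0.0108 = 0.0707
F* = 2283.35 · e^(0.0707 × 1) = 2283.35 · e^0.07070000 = 2283.35 × 1.07325920 = $2450.6264
Market $2515.97 > fair $2450.6264: forward overpriced → cash-and-carry (buy spot, short the forward).
At maturity, profit = |F_mkt − F*| = |2515.97 − 2450.6264| = $65.34 per troy ounce

$65.34 per troy ounce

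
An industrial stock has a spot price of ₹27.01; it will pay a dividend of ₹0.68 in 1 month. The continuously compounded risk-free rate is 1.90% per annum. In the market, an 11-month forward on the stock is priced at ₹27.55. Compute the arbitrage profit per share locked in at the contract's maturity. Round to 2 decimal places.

₹0.76 per share

PV(dividends) I = 0.68·e^(−0.0190·1/12) = 0.6789
Fair forward F* = (S − I)·e^(rT) = (27.01 − 0.6789)·e^0.017417 = 26.3311 × 1.017570 = 26.7937
Market ₹27.55 > fair 26.7937: forward overpriced → cash-and-carry (borrow at r, buy the stock and collect the dividends, short the forward).
Profit at T = |F_mkt − F*| = |27.55 − 26.7937| = ₹0.76 per share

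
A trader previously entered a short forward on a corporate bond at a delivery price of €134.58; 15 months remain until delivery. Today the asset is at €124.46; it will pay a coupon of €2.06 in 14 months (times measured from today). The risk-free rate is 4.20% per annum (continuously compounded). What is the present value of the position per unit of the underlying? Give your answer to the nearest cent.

PV(remaining coupons) I = 2.06·e^(−0.0420·14/12) = 1.9615
Current forward F = (S − I)·e^(rT) = (124.46 − 1.9615)·e^(0.0420·15/12) = 122.4985 × 1.053903 = 129.1015
Value (long) = (F − K)·e^(−rT) = (129.1015 − 134.58) × 0.948854 = -5.1983
Short position value = −(long value) = €5.20

€5.20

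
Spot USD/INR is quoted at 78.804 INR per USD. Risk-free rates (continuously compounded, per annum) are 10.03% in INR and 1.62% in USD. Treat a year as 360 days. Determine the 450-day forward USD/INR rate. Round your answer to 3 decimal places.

F = S·e^((r_INR − r_USD)T) = 78.804 · e^((0.1003 − 0.0162) × 450/360)
= 78.804 · e^0.105125 = 78.804 × 1.110849
F = 87.539 INR per USD

87.539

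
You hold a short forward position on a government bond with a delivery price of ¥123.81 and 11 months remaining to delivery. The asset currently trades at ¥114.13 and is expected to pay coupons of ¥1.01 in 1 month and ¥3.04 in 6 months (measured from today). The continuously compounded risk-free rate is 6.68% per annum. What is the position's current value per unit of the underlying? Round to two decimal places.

¥6.27

PV(remaining coupons) I = 1.01·e^(−0.0668·1/12) + 3.04·e^(−0.0668·6/12) = 3.9445
Current forward F = (S − I)·e^(rT) = (114.13 − 3.9445)·e^(0.0668·11/12) = 110.1855 × 1.063147 = 117.1434
Value (long) = (F − K)·e^(−rT) = (117.1434 − 123.81) × 0.940604 = -6.2706
Short position value = −(long value) = ¥6.27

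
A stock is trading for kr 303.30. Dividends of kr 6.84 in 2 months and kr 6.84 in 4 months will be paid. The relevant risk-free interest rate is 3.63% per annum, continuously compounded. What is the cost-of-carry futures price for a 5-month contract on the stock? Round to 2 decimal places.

kr 294.16

PV(dividends) I = 6.84·e^(−0.0363·2/12) + 6.84·e^(−0.0363·4/12)
I = 6.7987 + 6.7577 = 13.5564
F = (S − I)·e^(rT) = (303.30 − 13.5564) · e^(0.0363·5/12)
= 289.7436 · e^0.015125 = 289.7436 × 1.015240 = kr 294.16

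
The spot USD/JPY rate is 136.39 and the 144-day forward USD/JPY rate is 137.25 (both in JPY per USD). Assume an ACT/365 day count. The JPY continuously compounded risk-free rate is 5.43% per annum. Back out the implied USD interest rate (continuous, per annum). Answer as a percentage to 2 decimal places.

F = S·e^((r_JPY − r_USD)T) ⇒ r_USD = r_JPY − ln(F/S)/T
ln(137.25/136.39) = 0.006286; /(144/365) = 0.015933
r_USD = 0.0543 − 0.015933 = 0.038367
r_USD = 3.84%

3.84%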